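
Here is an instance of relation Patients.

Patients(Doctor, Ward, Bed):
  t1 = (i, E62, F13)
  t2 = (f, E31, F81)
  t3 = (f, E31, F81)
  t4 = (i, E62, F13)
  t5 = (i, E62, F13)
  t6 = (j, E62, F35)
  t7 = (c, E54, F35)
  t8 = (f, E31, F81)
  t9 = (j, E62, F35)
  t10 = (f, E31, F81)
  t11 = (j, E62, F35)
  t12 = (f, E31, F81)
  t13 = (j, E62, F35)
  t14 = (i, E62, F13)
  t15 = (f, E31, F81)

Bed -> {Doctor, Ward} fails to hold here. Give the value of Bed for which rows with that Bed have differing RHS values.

F35

Bed=F13: rows 1, 4, 5, 14 → {Doctor,Ward} = (i, E62), (i, E62), (i, E62), (i, E62) ✓
Bed=F81: rows 2, 3, 8, 10, 12, 15 → {Doctor,Ward} = (f, E31), (f, E31), (f, E31), (f, E31), (f, E31), (f, E31) ✓
Bed=F35: rows 6, 7, 9, 11, 13 → {Doctor,Ward} takes values {(j, E62), (c, E54)} — violation
The only Bed value with inconsistent RHS is Bed=F35.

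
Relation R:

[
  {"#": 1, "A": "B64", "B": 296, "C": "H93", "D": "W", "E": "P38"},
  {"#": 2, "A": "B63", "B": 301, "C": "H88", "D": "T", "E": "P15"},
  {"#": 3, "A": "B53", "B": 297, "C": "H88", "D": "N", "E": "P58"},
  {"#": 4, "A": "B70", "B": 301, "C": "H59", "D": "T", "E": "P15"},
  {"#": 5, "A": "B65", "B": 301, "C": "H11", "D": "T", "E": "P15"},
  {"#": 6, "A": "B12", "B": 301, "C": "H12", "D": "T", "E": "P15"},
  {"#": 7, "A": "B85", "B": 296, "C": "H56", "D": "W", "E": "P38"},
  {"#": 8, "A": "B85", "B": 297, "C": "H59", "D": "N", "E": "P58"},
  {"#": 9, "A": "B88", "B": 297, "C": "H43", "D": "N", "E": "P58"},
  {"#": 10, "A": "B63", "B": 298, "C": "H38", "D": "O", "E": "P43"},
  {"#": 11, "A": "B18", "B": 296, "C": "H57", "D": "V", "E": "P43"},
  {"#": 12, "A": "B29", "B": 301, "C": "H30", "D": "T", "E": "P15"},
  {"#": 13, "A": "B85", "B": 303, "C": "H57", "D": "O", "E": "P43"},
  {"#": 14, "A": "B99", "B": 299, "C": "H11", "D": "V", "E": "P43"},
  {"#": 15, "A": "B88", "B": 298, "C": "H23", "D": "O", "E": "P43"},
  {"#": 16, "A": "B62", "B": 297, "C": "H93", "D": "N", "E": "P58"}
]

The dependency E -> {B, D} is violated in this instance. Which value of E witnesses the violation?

P43

E=P38: rows 1, 7 → {B,D} = (296, W), (296, W) ✓
E=P15: rows 2, 4, 5, 6, 12 → {B,D} = (301, T), (301, T), (301, T), (301, T), (301, T) ✓
E=P58: rows 3, 8, 9, 16 → {B,D} = (297, N), (297, N), (297, N), (297, N) ✓
E=P43: rows 10, 11, 13, 14, 15 → {B,D} takes values {(298, O), (296, V), (303, O), (299, V)} — violation
The only E value with inconsistent RHS is E=P43.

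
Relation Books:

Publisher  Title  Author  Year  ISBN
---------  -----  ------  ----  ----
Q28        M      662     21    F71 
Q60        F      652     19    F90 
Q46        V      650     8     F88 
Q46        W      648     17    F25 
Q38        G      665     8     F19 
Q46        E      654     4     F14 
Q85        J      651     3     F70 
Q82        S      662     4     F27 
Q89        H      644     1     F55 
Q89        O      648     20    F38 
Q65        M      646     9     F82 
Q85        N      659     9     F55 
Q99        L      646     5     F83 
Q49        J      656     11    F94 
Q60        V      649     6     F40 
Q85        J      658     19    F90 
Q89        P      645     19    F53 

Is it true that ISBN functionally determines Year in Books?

ISBN=F71: 1 row → Year = 21 ✓
ISBN=F90: 2 rows → Year = 19, 19 ✓
ISBN=F88: 1 row → Year = 8 ✓
ISBN=F25: 1 row → Year = 17 ✓
ISBN=F19: 1 row → Year = 8 ✓
ISBN=F14: 1 row → Year = 4 ✓
ISBN=F70: 1 row → Year = 3 ✓
ISBN=F27: 1 row → Year = 4 ✓
ISBN=F55: 2 rows → Year takes values {1, 9} — violation
ISBN=F38: 1 row → Year = 20 ✓
ISBN=F82: 1 row → Year = 9 ✓
ISBN=F83: 1 row → Year = 5 ✓
ISBN=F94: 1 row → Year = 11 ✓
ISBN=F40: 1 row → Year = 6 ✓
ISBN=F53: 1 row → Year = 19 ✓
Two rows agree on ISBN but differ on Year, so ISBN -> Year does not hold.

No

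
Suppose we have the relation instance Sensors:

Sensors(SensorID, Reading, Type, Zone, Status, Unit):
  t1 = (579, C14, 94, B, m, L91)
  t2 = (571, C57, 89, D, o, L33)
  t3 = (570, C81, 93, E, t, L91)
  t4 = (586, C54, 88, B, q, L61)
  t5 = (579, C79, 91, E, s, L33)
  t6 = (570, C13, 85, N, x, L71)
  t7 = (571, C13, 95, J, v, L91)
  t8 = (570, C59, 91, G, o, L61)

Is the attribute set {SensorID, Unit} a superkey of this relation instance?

Yes

All 8 rows have distinct {SensorID, Unit} values, so {SensorID, Unit} → (all attributes) holds and {SensorID, Unit} is a superkey.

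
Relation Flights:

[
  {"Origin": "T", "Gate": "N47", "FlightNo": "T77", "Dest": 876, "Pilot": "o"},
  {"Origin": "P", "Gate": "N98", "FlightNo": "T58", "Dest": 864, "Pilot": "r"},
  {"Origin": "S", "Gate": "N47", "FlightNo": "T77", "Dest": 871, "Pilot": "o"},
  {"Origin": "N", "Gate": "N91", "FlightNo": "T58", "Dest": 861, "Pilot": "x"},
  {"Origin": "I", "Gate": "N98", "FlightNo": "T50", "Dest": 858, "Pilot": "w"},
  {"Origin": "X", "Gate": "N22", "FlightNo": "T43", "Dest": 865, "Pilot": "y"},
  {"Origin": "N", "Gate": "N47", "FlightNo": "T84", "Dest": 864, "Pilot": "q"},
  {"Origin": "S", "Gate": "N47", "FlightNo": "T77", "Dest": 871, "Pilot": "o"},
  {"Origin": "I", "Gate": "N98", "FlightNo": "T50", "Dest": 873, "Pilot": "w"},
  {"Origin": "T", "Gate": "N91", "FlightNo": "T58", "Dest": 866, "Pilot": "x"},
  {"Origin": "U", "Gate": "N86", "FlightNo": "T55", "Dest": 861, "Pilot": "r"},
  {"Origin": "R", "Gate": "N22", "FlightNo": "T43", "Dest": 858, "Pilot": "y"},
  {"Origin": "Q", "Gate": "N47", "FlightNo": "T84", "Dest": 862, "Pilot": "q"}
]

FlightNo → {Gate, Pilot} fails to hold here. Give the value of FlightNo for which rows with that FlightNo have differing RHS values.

T58

FlightNo=T77: 3 rows → {Gate,Pilot} = (N47, o), (N47, o), (N47, o) ✓
FlightNo=T58: 3 rows → {Gate,Pilot} takes values {(N98, r), (N91, x)} — violation
FlightNo=T50: 2 rows → {Gate,Pilot} = (N98, w), (N98, w) ✓
FlightNo=T43: 2 rows → {Gate,Pilot} = (N22, y), (N22, y) ✓
FlightNo=T84: 2 rows → {Gate,Pilot} = (N47, q), (N47, q) ✓
FlightNo=T55: 1 row → {Gate,Pilot} = (N86, r) ✓
The only FlightNo value with inconsistent RHS is FlightNo=T58.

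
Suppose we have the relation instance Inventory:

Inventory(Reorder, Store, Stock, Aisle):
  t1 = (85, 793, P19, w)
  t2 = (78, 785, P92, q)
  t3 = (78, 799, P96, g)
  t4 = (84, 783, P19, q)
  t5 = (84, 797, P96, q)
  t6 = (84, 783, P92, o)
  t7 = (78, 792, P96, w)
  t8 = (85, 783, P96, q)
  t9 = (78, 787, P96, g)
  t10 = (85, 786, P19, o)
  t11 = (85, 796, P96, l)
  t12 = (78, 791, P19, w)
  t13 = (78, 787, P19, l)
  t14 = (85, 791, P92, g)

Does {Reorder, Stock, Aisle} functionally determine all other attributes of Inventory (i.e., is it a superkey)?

Rows 3 and 9 have the same {Reorder, Stock, Aisle} value (Reorder=78, Stock=P96, Aisle=g) but are distinct tuples, so {Reorder, Stock, Aisle} does not determine every attribute — not a superkey.

No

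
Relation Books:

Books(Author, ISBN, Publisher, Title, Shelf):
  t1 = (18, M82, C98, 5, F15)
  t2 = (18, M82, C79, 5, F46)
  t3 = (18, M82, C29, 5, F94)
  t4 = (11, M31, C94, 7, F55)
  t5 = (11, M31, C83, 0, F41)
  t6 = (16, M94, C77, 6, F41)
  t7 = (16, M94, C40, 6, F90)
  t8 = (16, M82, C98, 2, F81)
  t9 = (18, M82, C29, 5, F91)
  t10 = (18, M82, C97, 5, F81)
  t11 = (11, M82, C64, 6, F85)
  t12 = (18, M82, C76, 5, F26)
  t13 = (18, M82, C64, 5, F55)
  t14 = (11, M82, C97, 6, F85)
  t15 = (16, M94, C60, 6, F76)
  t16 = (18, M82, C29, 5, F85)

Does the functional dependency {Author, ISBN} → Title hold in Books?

(Author=18, ISBN=M82): rows 1, 2, 3, 9, 10, 12, 13, 16 → Title = 5, 5, 5, 5, 5, 5, 5, 5 ✓
(Author=11, ISBN=M31): rows 4, 5 → Title takes values {7, 0} — violation
(Author=16, ISBN=M94): rows 6, 7, 15 → Title = 6, 6, 6 ✓
(Author=16, ISBN=M82): row 8 → Title = 2 ✓
(Author=11, ISBN=M82): rows 11, 14 → Title = 6, 6 ✓
Two rows agree on {Author, ISBN} but differ on Title, so {Author, ISBN} → Title does not hold.

No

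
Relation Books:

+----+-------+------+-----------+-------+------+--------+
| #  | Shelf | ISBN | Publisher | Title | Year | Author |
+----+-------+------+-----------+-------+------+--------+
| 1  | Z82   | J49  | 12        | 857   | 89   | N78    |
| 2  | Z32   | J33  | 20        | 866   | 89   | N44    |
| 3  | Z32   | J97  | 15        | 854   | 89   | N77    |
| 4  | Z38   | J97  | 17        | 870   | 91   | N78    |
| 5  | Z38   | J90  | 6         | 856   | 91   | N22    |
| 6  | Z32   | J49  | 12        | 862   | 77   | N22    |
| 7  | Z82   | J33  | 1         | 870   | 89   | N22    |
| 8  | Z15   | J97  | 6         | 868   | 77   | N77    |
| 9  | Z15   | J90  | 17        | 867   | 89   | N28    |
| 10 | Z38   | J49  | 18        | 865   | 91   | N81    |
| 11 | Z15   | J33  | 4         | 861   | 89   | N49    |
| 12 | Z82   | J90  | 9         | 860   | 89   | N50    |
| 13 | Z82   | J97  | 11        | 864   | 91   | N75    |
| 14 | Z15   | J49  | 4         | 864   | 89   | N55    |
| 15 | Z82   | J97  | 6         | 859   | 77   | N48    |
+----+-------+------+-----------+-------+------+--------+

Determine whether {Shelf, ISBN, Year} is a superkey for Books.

Yes

All 15 rows have distinct {Shelf, ISBN, Year} values, so {Shelf, ISBN, Year} → (all attributes) holds and {Shelf, ISBN, Year} is a superkey.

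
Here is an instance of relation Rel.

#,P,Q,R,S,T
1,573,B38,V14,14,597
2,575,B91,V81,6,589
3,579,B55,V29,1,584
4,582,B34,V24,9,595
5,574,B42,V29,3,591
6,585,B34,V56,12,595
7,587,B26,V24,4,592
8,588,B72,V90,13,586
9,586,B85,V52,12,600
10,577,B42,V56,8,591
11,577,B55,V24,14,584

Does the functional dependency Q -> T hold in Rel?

Yes

Q=B38: row 1 → T = 597 ✓
Q=B91: row 2 → T = 589 ✓
Q=B55: rows 3, 11 → T = 584, 584 ✓
Q=B34: rows 4, 6 → T = 595, 595 ✓
Q=B42: rows 5, 10 → T = 591, 591 ✓
Q=B26: row 7 → T = 592 ✓
Q=B72: row 8 → T = 586 ✓
Q=B85: row 9 → T = 600 ✓
Every Q value is associated with a single T value, so Q -> T holds.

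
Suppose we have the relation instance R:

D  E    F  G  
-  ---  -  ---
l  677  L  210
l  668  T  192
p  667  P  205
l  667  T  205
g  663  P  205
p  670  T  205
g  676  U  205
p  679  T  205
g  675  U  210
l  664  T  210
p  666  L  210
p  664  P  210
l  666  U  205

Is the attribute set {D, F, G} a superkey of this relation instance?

No

Two distinct rows share (D=p, F=T, G=205), so {D, F, G} does not determine every attribute — not a superkey.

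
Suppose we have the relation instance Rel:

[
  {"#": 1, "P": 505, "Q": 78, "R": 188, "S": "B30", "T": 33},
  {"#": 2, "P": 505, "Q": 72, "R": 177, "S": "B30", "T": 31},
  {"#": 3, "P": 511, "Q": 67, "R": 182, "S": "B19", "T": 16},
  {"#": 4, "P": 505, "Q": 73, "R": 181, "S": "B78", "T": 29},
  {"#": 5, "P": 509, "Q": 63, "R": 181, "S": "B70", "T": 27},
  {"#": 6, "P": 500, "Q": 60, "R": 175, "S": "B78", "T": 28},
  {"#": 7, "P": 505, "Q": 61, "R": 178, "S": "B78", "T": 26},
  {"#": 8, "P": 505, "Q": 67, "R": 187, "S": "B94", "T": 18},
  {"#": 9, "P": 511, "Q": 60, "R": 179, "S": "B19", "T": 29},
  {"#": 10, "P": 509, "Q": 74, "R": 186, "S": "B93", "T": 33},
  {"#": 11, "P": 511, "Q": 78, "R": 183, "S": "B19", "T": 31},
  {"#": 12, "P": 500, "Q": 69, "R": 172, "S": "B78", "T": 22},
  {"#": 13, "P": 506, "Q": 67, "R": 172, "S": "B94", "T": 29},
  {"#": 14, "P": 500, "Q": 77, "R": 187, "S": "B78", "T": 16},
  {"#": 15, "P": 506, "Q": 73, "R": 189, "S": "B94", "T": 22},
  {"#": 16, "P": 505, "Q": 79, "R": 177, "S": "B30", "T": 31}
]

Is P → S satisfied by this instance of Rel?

P=505: rows 1, 2, 4, 7, 8, 16 → S takes values {B30, B78, B94} — violation
P=511: rows 3, 9, 11 → S = B19, B19, B19 ✓
P=509: rows 5, 10 → S takes values {B70, B93} — violation
P=500: rows 6, 12, 14 → S = B78, B78, B78 ✓
P=506: rows 13, 15 → S = B94, B94 ✓
Two rows agree on P but differ on S, so P → S does not hold.

No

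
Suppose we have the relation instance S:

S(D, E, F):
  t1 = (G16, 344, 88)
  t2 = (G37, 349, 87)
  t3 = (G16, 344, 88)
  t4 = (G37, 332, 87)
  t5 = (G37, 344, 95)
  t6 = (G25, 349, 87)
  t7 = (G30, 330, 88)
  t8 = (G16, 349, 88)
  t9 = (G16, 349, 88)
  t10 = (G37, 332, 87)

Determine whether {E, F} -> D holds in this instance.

(E=344, F=88): rows 1, 3 → D = G16, G16 ✓
(E=349, F=87): rows 2, 6 → D takes values {G37, G25} — violation
(E=332, F=87): rows 4, 10 → D = G37, G37 ✓
(E=344, F=95): row 5 → D = G37 ✓
(E=330, F=88): row 7 → D = G30 ✓
(E=349, F=88): rows 8, 9 → D = G16, G16 ✓
Two rows agree on {E, F} but differ on D, so {E, F} -> D does not hold.

No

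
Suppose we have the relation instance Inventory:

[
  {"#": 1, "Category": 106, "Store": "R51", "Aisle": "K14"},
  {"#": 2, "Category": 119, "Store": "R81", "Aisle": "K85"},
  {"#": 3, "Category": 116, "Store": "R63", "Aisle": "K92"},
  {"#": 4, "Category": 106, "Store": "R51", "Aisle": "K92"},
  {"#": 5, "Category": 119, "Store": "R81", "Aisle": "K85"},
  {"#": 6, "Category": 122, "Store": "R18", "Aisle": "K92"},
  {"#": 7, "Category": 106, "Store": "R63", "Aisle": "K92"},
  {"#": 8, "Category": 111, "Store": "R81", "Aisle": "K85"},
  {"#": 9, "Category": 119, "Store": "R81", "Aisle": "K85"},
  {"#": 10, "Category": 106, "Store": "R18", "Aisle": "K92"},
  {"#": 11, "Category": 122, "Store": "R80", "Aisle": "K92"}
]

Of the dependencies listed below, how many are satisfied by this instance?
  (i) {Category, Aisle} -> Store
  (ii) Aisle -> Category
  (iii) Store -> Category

0

(i) {Category, Aisle} -> Store: (Category=106, Aisle=K92): rows 4, 7, 10 → Store takes values {R51, R63, R18} — violation; (Category=122, Aisle=K92): rows 6, 11 → Store takes values {R18, R80} — violation — fails.
(ii) Aisle -> Category: Aisle=K85: rows 2, 5, 8, 9 → Category takes values {119, 111} — violation; Aisle=K92: rows 3, 4, 6, 7, 10, 11 → Category takes values {116, 106, 122} — violation — fails.
(iii) Store -> Category: Store=R81: rows 2, 5, 8, 9 → Category takes values {119, 111} — violation; Store=R63: rows 3, 7 → Category takes values {116, 106} — violation; Store=R18: rows 6, 10 → Category takes values {122, 106} — violation — fails.
None of the 3 dependencies hold.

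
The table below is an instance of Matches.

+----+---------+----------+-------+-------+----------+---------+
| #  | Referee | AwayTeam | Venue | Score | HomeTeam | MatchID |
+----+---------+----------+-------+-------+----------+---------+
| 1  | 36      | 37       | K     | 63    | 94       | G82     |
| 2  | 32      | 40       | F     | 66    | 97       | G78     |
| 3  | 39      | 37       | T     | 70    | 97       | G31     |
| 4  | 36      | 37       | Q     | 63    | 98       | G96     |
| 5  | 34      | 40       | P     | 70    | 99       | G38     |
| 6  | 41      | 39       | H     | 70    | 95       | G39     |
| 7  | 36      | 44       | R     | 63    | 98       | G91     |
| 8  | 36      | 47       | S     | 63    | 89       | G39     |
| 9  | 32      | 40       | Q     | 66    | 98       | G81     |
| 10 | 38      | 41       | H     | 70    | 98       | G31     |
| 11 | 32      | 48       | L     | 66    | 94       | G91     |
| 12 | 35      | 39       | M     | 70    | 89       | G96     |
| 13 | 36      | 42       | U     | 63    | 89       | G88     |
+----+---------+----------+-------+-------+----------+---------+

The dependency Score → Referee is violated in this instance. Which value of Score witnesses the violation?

70

Score=63: rows 1, 4, 7, 8, 13 → Referee = 36, 36, 36, 36, 36 ✓
Score=66: rows 2, 9, 11 → Referee = 32, 32, 32 ✓
Score=70: rows 3, 5, 6, 10, 12 → Referee takes values {39, 34, 41, 38, 35} — violation
The only Score value with inconsistent Referee is Score=70.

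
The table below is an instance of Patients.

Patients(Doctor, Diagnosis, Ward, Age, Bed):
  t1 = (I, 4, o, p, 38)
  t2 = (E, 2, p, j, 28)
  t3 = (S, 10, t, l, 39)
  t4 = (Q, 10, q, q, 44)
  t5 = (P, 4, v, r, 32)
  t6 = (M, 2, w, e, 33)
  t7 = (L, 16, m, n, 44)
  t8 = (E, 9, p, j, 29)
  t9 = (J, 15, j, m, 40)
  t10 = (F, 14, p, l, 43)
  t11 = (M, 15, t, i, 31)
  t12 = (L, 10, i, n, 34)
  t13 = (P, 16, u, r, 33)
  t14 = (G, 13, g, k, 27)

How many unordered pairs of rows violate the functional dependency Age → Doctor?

Age=j: all 2 rows agree on Doctor — 0 pairs.
Age=l: violating pairs (3,10) — 1 pair.
Age=r: all 2 rows agree on Doctor — 0 pairs.
Age=n: all 2 rows agree on Doctor — 0 pairs.

1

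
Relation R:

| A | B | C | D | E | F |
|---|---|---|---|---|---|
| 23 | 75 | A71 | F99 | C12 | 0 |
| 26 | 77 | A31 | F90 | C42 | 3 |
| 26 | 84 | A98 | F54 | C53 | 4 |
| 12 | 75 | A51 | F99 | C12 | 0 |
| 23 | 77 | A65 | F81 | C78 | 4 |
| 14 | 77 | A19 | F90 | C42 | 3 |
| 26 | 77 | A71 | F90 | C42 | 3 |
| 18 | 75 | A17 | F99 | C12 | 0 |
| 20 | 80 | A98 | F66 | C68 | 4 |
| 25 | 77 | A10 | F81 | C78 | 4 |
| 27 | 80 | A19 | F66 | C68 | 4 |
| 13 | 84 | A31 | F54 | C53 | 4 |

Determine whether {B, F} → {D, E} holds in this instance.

(B=75, F=0): 3 rows → {D,E} = (F99, C12), (F99, C12), (F99, C12) ✓
(B=77, F=3): 3 rows → {D,E} = (F90, C42), (F90, C42), (F90, C42) ✓
(B=84, F=4): 2 rows → {D,E} = (F54, C53), (F54, C53) ✓
(B=77, F=4): 2 rows → {D,E} = (F81, C78), (F81, C78) ✓
(B=80, F=4): 2 rows → {D,E} = (F66, C68), (F66, C68) ✓
Every {B, F} value is associated with a single {D, E} value, so {B, F} → {D, E} holds.

Yes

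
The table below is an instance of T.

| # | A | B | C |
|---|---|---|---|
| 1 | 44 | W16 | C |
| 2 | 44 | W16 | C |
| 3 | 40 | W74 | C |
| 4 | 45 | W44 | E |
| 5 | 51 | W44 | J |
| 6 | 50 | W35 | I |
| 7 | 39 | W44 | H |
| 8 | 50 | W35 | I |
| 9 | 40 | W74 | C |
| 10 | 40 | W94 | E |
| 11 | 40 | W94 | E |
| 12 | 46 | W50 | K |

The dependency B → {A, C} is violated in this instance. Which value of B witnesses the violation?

B=W16: rows 1, 2 → {A,C} = (44, C), (44, C) ✓
B=W74: rows 3, 9 → {A,C} = (40, C), (40, C) ✓
B=W44: rows 4, 5, 7 → {A,C} takes values {(45, E), (51, J), (39, H)} — violation
B=W35: rows 6, 8 → {A,C} = (50, I), (50, I) ✓
B=W94: rows 10, 11 → {A,C} = (40, E), (40, E) ✓
B=W50: row 12 → {A,C} = (46, K) ✓
The only B value with inconsistent RHS is B=W44.

W44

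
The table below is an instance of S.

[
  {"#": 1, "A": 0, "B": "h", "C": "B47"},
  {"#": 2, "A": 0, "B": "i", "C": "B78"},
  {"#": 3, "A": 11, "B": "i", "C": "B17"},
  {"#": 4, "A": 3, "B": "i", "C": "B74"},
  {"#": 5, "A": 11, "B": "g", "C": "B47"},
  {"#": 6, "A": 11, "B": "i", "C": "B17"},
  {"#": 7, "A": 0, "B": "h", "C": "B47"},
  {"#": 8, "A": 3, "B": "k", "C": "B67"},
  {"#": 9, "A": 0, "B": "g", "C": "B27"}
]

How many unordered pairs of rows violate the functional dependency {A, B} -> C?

(A=0, B=h): all 2 rows agree on C — 0 pairs.
(A=11, B=i): all 2 rows agree on C — 0 pairs.

0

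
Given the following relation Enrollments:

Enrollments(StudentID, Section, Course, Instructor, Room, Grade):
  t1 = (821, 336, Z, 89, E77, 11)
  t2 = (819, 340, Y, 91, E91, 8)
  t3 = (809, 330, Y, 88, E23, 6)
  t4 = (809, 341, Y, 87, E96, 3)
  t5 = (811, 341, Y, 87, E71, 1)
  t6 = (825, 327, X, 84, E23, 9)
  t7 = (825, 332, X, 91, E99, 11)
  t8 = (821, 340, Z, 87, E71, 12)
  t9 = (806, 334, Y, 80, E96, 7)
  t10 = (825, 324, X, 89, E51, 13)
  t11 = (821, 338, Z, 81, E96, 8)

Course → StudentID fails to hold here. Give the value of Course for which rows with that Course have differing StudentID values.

Y

Course=Z: rows 1, 8, 11 → StudentID = 821, 821, 821 ✓
Course=Y: rows 2, 3, 4, 5, 9 → StudentID takes values {819, 809, 811, 806} — violation
Course=X: rows 6, 7, 10 → StudentID = 825, 825, 825 ✓
The only Course value with inconsistent StudentID is Course=Y.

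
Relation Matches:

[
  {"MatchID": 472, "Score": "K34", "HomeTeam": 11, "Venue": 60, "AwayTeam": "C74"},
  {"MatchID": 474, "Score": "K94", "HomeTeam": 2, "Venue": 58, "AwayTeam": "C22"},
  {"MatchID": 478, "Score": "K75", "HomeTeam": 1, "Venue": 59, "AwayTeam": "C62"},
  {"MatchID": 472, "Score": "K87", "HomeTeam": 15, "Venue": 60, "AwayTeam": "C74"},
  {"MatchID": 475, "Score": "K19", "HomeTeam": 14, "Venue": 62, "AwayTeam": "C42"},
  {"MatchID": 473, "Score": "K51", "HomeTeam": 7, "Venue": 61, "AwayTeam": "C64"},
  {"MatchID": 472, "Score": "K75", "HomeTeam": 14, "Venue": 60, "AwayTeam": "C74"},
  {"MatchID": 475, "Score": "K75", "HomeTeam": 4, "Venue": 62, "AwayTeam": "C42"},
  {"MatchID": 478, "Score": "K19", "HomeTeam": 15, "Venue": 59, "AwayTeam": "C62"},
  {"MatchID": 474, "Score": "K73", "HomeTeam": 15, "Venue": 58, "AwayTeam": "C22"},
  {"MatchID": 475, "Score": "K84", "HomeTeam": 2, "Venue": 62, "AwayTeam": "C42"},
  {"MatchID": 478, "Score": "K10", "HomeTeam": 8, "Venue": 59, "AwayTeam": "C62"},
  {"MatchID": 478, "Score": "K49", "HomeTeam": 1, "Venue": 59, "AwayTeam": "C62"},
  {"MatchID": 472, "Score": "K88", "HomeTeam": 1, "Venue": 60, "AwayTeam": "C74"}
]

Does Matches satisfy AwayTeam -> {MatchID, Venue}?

AwayTeam=C74: 4 rows → {MatchID,Venue} = (472, 60), (472, 60), (472, 60), (472, 60) ✓
AwayTeam=C22: 2 rows → {MatchID,Venue} = (474, 58), (474, 58) ✓
AwayTeam=C62: 4 rows → {MatchID,Venue} = (478, 59), (478, 59), (478, 59), (478, 59) ✓
AwayTeam=C42: 3 rows → {MatchID,Venue} = (475, 62), (475, 62), (475, 62) ✓
AwayTeam=C64: 1 row → {MatchID,Venue} = (473, 61) ✓
Every AwayTeam value is associated with a single {MatchID, Venue} value, so AwayTeam -> {MatchID, Venue} holds.

Yes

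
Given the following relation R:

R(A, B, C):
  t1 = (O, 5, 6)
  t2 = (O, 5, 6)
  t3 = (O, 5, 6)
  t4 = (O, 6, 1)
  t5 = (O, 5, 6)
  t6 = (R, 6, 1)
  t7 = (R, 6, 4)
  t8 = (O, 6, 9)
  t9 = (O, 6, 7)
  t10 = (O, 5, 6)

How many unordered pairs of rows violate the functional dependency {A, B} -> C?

4

(A=O, B=5): all 5 rows agree on C — 0 pairs.
(A=O, B=6): violating pairs (4,8), (4,9), (8,9) — 3 pairs.
(A=R, B=6): violating pairs (6,7) — 1 pair.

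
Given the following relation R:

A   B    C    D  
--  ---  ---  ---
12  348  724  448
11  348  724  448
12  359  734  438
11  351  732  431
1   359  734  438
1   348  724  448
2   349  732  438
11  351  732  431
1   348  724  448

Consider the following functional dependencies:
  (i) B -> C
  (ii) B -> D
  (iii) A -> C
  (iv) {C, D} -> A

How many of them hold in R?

2

(i) B -> C: every LHS value maps to a single RHS value — holds.
(ii) B -> D: every LHS value maps to a single RHS value — holds.
(iii) A -> C: A=12: 2 rows → C takes values {724, 734} — violation; A=11: 3 rows → C takes values {724, 732} — violation; A=1: 3 rows → C takes values {734, 724} — violation — fails.
(iv) {C, D} -> A: (C=724, D=448): 4 rows → A takes values {12, 11, 1} — violation; (C=734, D=438): 2 rows → A takes values {12, 1} — violation — fails.
2 of the 4 dependencies hold.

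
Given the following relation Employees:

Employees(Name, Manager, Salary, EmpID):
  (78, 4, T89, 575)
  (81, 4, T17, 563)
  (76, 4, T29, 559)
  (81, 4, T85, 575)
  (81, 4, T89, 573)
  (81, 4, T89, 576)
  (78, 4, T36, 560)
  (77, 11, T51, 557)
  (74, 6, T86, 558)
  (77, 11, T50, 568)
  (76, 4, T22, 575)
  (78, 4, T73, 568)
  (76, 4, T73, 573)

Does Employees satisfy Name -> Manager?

Yes

Name=78: 3 rows → Manager = 4, 4, 4 ✓
Name=81: 4 rows → Manager = 4, 4, 4, 4 ✓
Name=76: 3 rows → Manager = 4, 4, 4 ✓
Name=77: 2 rows → Manager = 11, 11 ✓
Name=74: 1 row → Manager = 6 ✓
Every Name value is associated with a single Manager value, so Name -> Manager holds.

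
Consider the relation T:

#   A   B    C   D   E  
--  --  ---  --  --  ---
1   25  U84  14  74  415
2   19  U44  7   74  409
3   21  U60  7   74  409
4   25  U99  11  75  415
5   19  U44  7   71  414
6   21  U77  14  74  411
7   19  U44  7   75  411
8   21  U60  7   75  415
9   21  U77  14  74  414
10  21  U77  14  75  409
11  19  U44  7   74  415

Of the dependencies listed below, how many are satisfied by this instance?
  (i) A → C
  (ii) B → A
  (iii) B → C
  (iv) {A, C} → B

(i) A → C: A=25: rows 1, 4 → C takes values {14, 11} — violation; A=21: rows 3, 6, 8, 9, 10 → C takes values {7, 14} — violation — fails.
(ii) B → A: every LHS value maps to a single RHS value — holds.
(iii) B → C: every LHS value maps to a single RHS value — holds.
(iv) {A, C} → B: every LHS value maps to a single RHS value — holds.
3 of the 4 dependencies hold.

3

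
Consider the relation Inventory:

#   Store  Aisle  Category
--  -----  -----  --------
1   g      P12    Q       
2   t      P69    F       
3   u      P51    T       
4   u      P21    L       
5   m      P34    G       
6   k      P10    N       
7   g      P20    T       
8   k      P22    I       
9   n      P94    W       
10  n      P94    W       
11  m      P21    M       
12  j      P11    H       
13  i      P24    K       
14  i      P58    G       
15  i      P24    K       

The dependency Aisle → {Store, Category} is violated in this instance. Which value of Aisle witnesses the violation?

Aisle=P12: row 1 → {Store,Category} = (g, Q) ✓
Aisle=P69: row 2 → {Store,Category} = (t, F) ✓
Aisle=P51: row 3 → {Store,Category} = (u, T) ✓
Aisle=P21: rows 4, 11 → {Store,Category} takes values {(u, L), (m, M)} — violation
Aisle=P34: row 5 → {Store,Category} = (m, G) ✓
Aisle=P10: row 6 → {Store,Category} = (k, N) ✓
Aisle=P20: row 7 → {Store,Category} = (g, T) ✓
Aisle=P22: row 8 → {Store,Category} = (k, I) ✓
Aisle=P94: rows 9, 10 → {Store,Category} = (n, W), (n, W) ✓
Aisle=P11: row 12 → {Store,Category} = (j, H) ✓
Aisle=P24: rows 13, 15 → {Store,Category} = (i, K), (i, K) ✓
Aisle=P58: row 14 → {Store,Category} = (i, G) ✓
The only Aisle value with inconsistent RHS is Aisle=P21.

P21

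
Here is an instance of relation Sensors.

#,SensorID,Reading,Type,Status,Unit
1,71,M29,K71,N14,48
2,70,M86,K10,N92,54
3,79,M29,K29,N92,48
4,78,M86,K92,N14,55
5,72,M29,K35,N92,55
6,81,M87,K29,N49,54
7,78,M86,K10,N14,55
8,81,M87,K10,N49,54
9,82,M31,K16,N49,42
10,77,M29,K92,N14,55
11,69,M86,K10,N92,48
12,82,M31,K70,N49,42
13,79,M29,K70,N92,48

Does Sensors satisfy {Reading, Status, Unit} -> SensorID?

(Reading=M29, Status=N14, Unit=48): row 1 → SensorID = 71 ✓
(Reading=M86, Status=N92, Unit=54): row 2 → SensorID = 70 ✓
(Reading=M29, Status=N92, Unit=48): rows 3, 13 → SensorID = 79, 79 ✓
(Reading=M86, Status=N14, Unit=55): rows 4, 7 → SensorID = 78, 78 ✓
(Reading=M29, Status=N92, Unit=55): row 5 → SensorID = 72 ✓
(Reading=M87, Status=N49, Unit=54): rows 6, 8 → SensorID = 81, 81 ✓
(Reading=M31, Status=N49, Unit=42): rows 9, 12 → SensorID = 82, 82 ✓
(Reading=M29, Status=N14, Unit=55): row 10 → SensorID = 77 ✓
(Reading=M86, Status=N92, Unit=48): row 11 → SensorID = 69 ✓
Every {Reading, Status, Unit} value is associated with a single SensorID value, so {Reading, Status, Unit} -> SensorID holds.

Yes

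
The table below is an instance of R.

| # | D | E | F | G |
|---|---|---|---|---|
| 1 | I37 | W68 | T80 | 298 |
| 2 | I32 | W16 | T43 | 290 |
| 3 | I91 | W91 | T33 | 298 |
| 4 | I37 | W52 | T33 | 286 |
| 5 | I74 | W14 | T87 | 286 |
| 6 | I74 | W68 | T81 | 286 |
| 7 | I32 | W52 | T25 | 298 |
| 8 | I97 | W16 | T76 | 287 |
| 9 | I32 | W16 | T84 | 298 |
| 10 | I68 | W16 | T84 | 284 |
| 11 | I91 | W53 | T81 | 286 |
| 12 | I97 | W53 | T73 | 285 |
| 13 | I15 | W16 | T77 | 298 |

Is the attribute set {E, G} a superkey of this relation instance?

Rows 9 and 13 have the same {E, G} value (E=W16, G=298) but are distinct tuples, so {E, G} does not determine every attribute — not a superkey.

No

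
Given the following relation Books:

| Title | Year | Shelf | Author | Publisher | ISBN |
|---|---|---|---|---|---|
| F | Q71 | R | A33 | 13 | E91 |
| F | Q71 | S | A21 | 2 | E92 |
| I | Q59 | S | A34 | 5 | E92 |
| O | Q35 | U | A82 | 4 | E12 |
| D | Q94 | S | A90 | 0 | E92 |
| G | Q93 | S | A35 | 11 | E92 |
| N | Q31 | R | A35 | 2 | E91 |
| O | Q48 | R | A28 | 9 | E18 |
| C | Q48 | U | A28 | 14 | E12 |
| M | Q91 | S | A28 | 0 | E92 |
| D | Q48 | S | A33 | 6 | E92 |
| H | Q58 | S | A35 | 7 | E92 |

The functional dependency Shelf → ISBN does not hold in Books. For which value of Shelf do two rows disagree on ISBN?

R

Shelf=R: 3 rows → ISBN takes values {E91, E18} — violation
Shelf=S: 7 rows → ISBN = E92, E92, E92, E92, E92, E92, E92 ✓
Shelf=U: 2 rows → ISBN = E12, E12 ✓
The only Shelf value with inconsistent ISBN is Shelf=R.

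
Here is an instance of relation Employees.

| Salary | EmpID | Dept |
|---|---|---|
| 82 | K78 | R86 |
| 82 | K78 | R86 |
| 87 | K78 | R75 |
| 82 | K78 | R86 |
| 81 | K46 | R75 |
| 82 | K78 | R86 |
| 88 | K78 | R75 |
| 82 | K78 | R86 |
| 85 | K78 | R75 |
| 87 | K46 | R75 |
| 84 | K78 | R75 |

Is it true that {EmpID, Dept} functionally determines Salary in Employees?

(EmpID=K78, Dept=R86): 5 rows → Salary = 82, 82, 82, 82, 82 ✓
(EmpID=K78, Dept=R75): 4 rows → Salary takes values {87, 88, 85, 84} — violation
(EmpID=K46, Dept=R75): 2 rows → Salary takes values {81, 87} — violation
Two rows agree on {EmpID, Dept} but differ on Salary, so {EmpID, Dept} -> Salary does not hold.

No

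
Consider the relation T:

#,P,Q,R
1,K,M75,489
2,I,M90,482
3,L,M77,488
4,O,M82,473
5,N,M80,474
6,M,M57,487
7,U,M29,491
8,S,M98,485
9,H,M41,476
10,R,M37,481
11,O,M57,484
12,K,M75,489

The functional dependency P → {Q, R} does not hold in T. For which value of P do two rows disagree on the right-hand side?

P=K: rows 1, 12 → {Q,R} = (M75, 489), (M75, 489) ✓
P=I: row 2 → {Q,R} = (M90, 482) ✓
P=L: row 3 → {Q,R} = (M77, 488) ✓
P=O: rows 4, 11 → {Q,R} takes values {(M82, 473), (M57, 484)} — violation
P=N: row 5 → {Q,R} = (M80, 474) ✓
P=M: row 6 → {Q,R} = (M57, 487) ✓
P=U: row 7 → {Q,R} = (M29, 491) ✓
P=S: row 8 → {Q,R} = (M98, 485) ✓
P=H: row 9 → {Q,R} = (M41, 476) ✓
P=R: row 10 → {Q,R} = (M37, 481) ✓
The only P value with inconsistent RHS is P=O.

O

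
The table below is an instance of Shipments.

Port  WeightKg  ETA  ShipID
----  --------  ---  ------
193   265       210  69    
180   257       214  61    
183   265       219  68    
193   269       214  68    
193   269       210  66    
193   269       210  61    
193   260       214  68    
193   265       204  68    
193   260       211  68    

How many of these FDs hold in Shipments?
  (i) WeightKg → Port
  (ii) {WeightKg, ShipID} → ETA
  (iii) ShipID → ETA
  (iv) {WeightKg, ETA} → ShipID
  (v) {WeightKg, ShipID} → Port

(i) WeightKg → Port: WeightKg=265: 3 rows → Port takes values {193, 183} — violation — fails.
(ii) {WeightKg, ShipID} → ETA: (WeightKg=265, ShipID=68): 2 rows → ETA takes values {219, 204} — violation; (WeightKg=260, ShipID=68): 2 rows → ETA takes values {214, 211} — violation — fails.
(iii) ShipID → ETA: ShipID=61: 2 rows → ETA takes values {214, 210} — violation; ShipID=68: 5 rows → ETA takes values {219, 214, 204, 211} — violation — fails.
(iv) {WeightKg, ETA} → ShipID: (WeightKg=269, ETA=210): 2 rows → ShipID takes values {66, 61} — violation — fails.
(v) {WeightKg, ShipID} → Port: (WeightKg=265, ShipID=68): 2 rows → Port takes values {183, 193} — violation — fails.
None of the 5 dependencies hold.

0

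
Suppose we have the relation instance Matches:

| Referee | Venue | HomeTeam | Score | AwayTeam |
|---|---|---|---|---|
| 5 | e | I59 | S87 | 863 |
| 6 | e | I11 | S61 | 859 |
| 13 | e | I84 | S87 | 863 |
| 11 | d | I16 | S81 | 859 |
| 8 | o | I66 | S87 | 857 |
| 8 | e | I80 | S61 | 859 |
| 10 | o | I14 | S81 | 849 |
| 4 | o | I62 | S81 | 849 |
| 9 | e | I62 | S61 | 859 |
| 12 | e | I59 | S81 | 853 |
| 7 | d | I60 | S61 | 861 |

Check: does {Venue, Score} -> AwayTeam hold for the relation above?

(Venue=e, Score=S87): 2 rows → AwayTeam = 863, 863 ✓
(Venue=e, Score=S61): 3 rows → AwayTeam = 859, 859, 859 ✓
(Venue=d, Score=S81): 1 row → AwayTeam = 859 ✓
(Venue=o, Score=S87): 1 row → AwayTeam = 857 ✓
(Venue=o, Score=S81): 2 rows → AwayTeam = 849, 849 ✓
(Venue=e, Score=S81): 1 row → AwayTeam = 853 ✓
(Venue=d, Score=S61): 1 row → AwayTeam = 861 ✓
Every {Venue, Score} value is associated with a single AwayTeam value, so {Venue, Score} -> AwayTeam holds.

Yes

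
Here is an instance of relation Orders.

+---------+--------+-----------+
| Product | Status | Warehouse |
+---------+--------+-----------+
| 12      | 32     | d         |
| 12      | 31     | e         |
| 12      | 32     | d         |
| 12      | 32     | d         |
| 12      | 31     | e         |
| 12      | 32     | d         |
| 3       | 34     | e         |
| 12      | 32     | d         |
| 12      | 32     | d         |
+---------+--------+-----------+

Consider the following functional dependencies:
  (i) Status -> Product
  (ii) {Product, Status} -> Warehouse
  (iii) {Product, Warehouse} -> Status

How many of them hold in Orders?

3

(i) Status -> Product: every LHS value maps to a single RHS value — holds.
(ii) {Product, Status} -> Warehouse: every LHS value maps to a single RHS value — holds.
(iii) {Product, Warehouse} -> Status: every LHS value maps to a single RHS value — holds.
3 of the 3 dependencies hold.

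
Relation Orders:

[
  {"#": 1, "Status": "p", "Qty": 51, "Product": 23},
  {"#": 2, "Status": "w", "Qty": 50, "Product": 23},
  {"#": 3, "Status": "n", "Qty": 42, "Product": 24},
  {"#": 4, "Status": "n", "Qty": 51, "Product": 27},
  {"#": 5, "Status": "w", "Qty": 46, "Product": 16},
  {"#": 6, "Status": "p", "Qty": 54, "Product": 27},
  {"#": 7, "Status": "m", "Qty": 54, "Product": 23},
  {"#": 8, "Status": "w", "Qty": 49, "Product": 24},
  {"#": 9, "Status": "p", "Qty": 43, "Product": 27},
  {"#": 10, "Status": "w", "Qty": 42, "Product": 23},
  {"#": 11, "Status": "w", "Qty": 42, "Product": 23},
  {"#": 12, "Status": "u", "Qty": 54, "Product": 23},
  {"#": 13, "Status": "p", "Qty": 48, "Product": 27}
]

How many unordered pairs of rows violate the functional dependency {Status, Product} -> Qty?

(Status=w, Product=23): violating pairs (2,10), (2,11) — 2 pairs.
(Status=p, Product=27): violating pairs (6,9), (6,13), (9,13) — 3 pairs.

5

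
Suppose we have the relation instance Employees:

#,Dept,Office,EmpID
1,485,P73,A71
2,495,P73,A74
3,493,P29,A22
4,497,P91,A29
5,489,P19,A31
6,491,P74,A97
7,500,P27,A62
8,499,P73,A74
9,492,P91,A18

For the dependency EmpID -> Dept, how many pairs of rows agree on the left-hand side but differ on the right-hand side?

EmpID=A74: violating pairs (2,8) — 1 pair.

1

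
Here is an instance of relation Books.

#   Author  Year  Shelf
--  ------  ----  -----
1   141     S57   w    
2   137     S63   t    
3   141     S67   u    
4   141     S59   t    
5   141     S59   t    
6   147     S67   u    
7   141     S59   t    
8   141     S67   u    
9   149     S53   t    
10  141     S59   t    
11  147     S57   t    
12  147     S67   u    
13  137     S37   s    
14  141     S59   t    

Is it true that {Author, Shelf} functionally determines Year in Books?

Yes

(Author=141, Shelf=w): row 1 → Year = S57 ✓
(Author=137, Shelf=t): row 2 → Year = S63 ✓
(Author=141, Shelf=u): rows 3, 8 → Year = S67, S67 ✓
(Author=141, Shelf=t): rows 4, 5, 7, 10, 14 → Year = S59, S59, S59, S59, S59 ✓
(Author=147, Shelf=u): rows 6, 12 → Year = S67, S67 ✓
(Author=149, Shelf=t): row 9 → Year = S53 ✓
(Author=147, Shelf=t): row 11 → Year = S57 ✓
(Author=137, Shelf=s): row 13 → Year = S37 ✓
Every {Author, Shelf} value is associated with a single Year value, so {Author, Shelf} -> Year holds.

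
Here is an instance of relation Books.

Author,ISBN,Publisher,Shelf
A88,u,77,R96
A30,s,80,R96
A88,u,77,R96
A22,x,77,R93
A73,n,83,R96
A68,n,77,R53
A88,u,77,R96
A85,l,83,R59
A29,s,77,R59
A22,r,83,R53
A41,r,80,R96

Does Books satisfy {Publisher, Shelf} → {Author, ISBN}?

No

(Publisher=77, Shelf=R96): 3 rows → {Author,ISBN} = (A88, u), (A88, u), (A88, u) ✓
(Publisher=80, Shelf=R96): 2 rows → {Author,ISBN} takes values {(A30, s), (A41, r)} — violation
(Publisher=77, Shelf=R93): 1 row → {Author,ISBN} = (A22, x) ✓
(Publisher=83, Shelf=R96): 1 row → {Author,ISBN} = (A73, n) ✓
(Publisher=77, Shelf=R53): 1 row → {Author,ISBN} = (A68, n) ✓
(Publisher=83, Shelf=R59): 1 row → {Author,ISBN} = (A85, l) ✓
(Publisher=77, Shelf=R59): 1 row → {Author,ISBN} = (A29, s) ✓
(Publisher=83, Shelf=R53): 1 row → {Author,ISBN} = (A22, r) ✓
Two rows agree on {Publisher, Shelf} but differ on {Author, ISBN}, so {Publisher, Shelf} → {Author, ISBN} does not hold.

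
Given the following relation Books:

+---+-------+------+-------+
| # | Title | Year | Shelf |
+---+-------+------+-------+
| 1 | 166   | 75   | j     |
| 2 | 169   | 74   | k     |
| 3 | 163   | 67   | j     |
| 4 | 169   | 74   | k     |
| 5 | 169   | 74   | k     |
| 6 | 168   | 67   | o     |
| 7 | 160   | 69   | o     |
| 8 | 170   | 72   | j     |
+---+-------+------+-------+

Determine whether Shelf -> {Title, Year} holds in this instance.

Shelf=j: rows 1, 3, 8 → {Title,Year} takes values {(166, 75), (163, 67), (170, 72)} — violation
Shelf=k: rows 2, 4, 5 → {Title,Year} = (169, 74), (169, 74), (169, 74) ✓
Shelf=o: rows 6, 7 → {Title,Year} takes values {(168, 67), (160, 69)} — violation
Two rows agree on Shelf but differ on {Title, Year}, so Shelf -> {Title, Year} does not hold.

No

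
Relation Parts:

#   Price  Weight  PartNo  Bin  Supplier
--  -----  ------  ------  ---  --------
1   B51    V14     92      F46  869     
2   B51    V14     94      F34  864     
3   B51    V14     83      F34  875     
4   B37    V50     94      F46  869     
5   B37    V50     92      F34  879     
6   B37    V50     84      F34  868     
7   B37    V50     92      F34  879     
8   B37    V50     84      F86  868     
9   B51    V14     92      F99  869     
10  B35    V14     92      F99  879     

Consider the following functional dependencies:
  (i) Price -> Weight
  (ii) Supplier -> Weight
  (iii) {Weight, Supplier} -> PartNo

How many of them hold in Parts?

(i) Price -> Weight: every LHS value maps to a single RHS value — holds.
(ii) Supplier -> Weight: Supplier=869: rows 1, 4, 9 → Weight takes values {V14, V50} — violation; Supplier=879: rows 5, 7, 10 → Weight takes values {V50, V14} — violation — fails.
(iii) {Weight, Supplier} -> PartNo: every LHS value maps to a single RHS value — holds.
2 of the 3 dependencies hold.

2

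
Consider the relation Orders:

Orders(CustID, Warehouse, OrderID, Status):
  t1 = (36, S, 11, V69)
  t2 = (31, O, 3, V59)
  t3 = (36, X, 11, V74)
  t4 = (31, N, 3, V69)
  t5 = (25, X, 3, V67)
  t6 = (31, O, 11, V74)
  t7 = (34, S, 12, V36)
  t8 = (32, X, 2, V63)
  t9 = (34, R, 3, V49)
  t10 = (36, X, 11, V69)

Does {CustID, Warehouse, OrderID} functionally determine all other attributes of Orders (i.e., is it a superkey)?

No

Rows 3 and 10 have the same {CustID, Warehouse, OrderID} value (CustID=36, Warehouse=X, OrderID=11) but are distinct tuples, so {CustID, Warehouse, OrderID} does not determine every attribute — not a superkey.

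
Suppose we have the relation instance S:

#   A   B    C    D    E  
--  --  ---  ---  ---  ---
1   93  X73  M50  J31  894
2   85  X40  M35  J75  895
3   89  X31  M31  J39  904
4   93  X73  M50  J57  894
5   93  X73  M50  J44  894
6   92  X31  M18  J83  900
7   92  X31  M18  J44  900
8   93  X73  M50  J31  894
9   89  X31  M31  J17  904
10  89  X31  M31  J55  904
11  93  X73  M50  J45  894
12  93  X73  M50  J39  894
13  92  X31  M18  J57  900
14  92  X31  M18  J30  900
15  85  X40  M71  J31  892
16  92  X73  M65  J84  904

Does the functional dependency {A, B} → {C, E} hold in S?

(A=93, B=X73): rows 1, 4, 5, 8, 11, 12 → {C,E} = (M50, 894), (M50, 894), (M50, 894), (M50, 894), (M50, 894), (M50, 894) ✓
(A=85, B=X40): rows 2, 15 → {C,E} takes values {(M35, 895), (M71, 892)} — violation
(A=89, B=X31): rows 3, 9, 10 → {C,E} = (M31, 904), (M31, 904), (M31, 904) ✓
(A=92, B=X31): rows 6, 7, 13, 14 → {C,E} = (M18, 900), (M18, 900), (M18, 900), (M18, 900) ✓
(A=92, B=X73): row 16 → {C,E} = (M65, 904) ✓
Two rows agree on {A, B} but differ on {C, E}, so {A, B} → {C, E} does not hold.

No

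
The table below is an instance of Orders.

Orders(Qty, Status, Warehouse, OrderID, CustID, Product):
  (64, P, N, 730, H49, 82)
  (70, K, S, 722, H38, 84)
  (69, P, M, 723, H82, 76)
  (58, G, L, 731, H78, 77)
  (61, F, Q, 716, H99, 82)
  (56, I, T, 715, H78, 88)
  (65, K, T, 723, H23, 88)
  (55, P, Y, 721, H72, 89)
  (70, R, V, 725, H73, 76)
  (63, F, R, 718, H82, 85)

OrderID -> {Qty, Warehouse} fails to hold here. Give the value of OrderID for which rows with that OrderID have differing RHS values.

723

OrderID=730: 1 row → {Qty,Warehouse} = (64, N) ✓
OrderID=722: 1 row → {Qty,Warehouse} = (70, S) ✓
OrderID=723: 2 rows → {Qty,Warehouse} takes values {(69, M), (65, T)} — violation
OrderID=731: 1 row → {Qty,Warehouse} = (58, L) ✓
OrderID=716: 1 row → {Qty,Warehouse} = (61, Q) ✓
OrderID=715: 1 row → {Qty,Warehouse} = (56, T) ✓
OrderID=721: 1 row → {Qty,Warehouse} = (55, Y) ✓
OrderID=725: 1 row → {Qty,Warehouse} = (70, V) ✓
OrderID=718: 1 row → {Qty,Warehouse} = (63, R) ✓
The only OrderID value with inconsistent RHS is OrderID=723.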